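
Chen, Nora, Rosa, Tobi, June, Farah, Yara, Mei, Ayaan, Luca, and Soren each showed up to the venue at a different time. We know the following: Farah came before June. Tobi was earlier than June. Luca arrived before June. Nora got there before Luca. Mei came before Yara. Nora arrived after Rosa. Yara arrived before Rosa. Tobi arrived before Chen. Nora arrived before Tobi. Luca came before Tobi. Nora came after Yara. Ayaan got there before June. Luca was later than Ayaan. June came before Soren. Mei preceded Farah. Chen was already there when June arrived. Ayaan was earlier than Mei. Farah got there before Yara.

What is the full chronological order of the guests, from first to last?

The constraints fix every adjacent pair, so only one ordering works:
Ayaan → Mei → Farah → Yara → Rosa → Nora → Luca → Tobi → Chen → June → Soren.

Ayaan, Mei, Farah, Yara, Rosa, Nora, Luca, Tobi, Chen, June, Soren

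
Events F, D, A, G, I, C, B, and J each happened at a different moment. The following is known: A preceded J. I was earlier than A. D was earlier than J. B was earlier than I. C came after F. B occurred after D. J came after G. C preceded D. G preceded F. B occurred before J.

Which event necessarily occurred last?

J

Every other event has a chain of constraints placing it before J, so J is last.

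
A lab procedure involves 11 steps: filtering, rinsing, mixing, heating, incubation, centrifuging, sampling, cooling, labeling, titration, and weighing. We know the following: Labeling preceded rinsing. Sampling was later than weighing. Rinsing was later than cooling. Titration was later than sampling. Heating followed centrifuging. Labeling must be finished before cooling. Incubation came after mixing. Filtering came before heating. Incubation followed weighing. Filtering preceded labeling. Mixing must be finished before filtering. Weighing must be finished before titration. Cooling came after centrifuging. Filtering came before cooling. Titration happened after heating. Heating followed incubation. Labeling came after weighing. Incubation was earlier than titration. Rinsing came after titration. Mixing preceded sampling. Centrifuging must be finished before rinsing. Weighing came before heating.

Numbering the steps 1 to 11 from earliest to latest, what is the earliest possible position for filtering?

Mixing must come before filtering — 1 forced predecessor.
Nothing else is forced ahead of filtering, so its earliest slot is position 1 + 1 = 2.

2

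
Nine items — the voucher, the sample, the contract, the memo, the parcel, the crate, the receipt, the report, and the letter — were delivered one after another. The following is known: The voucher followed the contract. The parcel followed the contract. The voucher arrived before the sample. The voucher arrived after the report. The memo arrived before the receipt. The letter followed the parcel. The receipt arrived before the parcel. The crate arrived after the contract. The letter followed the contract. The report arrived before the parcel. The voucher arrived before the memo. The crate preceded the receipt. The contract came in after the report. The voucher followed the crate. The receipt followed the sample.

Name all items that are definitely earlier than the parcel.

the contract, the crate, the memo, the receipt, the report, the sample, the voucher

Directly stated before the parcel: the contract, the receipt, and the report.
The crate reaches the parcel via the crate → the receipt → the parcel.
The memo reaches the parcel via the memo → the receipt → the parcel.
The sample reaches the parcel via the sample → the receipt → the parcel.
Likewise the voucher reaches the parcel by chaining the stated constraints.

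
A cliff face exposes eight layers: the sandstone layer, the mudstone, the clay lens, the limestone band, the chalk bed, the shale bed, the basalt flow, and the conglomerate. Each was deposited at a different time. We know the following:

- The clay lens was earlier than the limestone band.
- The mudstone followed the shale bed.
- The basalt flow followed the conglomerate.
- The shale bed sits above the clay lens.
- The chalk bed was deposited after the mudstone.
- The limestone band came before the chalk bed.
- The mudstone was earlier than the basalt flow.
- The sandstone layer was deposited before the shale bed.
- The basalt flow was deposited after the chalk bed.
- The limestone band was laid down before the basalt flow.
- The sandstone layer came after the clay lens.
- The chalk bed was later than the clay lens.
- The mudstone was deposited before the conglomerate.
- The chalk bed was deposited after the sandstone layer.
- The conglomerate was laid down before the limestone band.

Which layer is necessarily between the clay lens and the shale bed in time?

Tracing the constraints gives the clay lens → the sandstone layer → the shale bed, so the sandstone layer sits after the clay lens and before the shale bed.
No other layer is forced both after the clay lens and before the shale bed.

the sandstone layer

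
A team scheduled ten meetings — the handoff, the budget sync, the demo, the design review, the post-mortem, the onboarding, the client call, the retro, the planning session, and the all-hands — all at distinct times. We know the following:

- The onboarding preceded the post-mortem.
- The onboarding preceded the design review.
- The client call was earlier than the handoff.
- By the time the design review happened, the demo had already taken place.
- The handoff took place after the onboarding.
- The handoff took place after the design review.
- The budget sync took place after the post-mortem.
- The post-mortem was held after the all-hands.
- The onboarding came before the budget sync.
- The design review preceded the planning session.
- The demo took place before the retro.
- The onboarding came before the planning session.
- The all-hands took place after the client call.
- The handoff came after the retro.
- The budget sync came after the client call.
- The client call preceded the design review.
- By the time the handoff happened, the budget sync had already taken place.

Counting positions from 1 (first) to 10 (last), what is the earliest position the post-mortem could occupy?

The all-hands, the client call, and the onboarding must all come before the post-mortem — 3 forced predecessors.
Nothing else is forced ahead of the post-mortem, so its earliest slot is position 3 + 1 = 4.

4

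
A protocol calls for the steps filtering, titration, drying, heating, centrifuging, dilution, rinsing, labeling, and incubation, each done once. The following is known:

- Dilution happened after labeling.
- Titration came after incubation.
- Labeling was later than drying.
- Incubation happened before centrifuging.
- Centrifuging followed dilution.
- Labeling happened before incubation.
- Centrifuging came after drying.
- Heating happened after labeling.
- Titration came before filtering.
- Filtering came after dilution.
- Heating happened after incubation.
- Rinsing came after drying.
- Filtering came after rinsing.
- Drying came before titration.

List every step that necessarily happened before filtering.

Directly stated before filtering: dilution, rinsing, and titration.
Drying reaches filtering via drying → rinsing → filtering.
Incubation reaches filtering via incubation → titration → filtering.
Labeling reaches filtering via labeling → dilution → filtering.
No chain forces heating (or any of the others) ahead of filtering.

dilution, drying, incubation, labeling, rinsing, titration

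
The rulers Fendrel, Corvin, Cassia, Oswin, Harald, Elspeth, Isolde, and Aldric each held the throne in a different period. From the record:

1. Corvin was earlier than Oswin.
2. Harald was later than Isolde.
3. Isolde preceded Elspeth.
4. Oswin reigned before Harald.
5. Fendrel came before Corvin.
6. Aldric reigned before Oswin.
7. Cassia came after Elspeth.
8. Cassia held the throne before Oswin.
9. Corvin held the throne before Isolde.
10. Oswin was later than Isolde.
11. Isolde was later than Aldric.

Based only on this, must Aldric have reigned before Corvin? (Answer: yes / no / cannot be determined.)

No chain of stated constraints runs from Aldric to Corvin, and none runs from Corvin to Aldric either.
So the relative order of Aldric and Corvin is not fixed by the given facts.

cannot be determined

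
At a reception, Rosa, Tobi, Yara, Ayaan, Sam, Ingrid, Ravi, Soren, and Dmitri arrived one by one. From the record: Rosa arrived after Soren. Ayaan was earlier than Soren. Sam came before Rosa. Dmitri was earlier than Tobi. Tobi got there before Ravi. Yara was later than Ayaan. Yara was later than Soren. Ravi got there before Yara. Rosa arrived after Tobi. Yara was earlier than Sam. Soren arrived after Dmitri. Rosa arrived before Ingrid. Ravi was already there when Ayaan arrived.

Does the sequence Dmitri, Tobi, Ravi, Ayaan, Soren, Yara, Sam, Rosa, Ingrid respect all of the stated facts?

yes

Check each stated constraint against the proposed order — e.g. Dmitri is ahead of Soren; Tobi is ahead of Rosa. Every pair is in the required order; nothing is violated.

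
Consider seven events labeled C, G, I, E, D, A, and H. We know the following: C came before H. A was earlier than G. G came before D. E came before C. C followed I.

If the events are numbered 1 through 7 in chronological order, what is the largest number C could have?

6

C must come before H — 1 event forced after it.
Everything else can be placed before C in some valid order, so C can sit as late as position 7 − 1 = 6.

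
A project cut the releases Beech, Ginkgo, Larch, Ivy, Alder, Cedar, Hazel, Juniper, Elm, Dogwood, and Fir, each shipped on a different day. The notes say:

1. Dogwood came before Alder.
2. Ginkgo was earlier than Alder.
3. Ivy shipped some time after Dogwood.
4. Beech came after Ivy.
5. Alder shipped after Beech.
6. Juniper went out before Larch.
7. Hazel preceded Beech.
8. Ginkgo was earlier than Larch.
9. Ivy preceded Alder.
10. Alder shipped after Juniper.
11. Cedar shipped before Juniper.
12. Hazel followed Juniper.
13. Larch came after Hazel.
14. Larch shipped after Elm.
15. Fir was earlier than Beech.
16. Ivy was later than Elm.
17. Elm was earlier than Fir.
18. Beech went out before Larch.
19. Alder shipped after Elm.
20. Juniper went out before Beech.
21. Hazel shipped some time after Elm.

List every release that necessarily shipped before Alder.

Directly stated before Alder: Beech, Dogwood, Elm, Ginkgo, Ivy, and Juniper.
Cedar reaches Alder via Cedar → Juniper → Alder.
Fir reaches Alder via Fir → Beech → Alder.
Hazel reaches Alder via Hazel → Beech → Alder.
No chain forces Larch ahead of Alder.

Beech, Cedar, Dogwood, Elm, Fir, Ginkgo, Hazel, Ivy, Juniper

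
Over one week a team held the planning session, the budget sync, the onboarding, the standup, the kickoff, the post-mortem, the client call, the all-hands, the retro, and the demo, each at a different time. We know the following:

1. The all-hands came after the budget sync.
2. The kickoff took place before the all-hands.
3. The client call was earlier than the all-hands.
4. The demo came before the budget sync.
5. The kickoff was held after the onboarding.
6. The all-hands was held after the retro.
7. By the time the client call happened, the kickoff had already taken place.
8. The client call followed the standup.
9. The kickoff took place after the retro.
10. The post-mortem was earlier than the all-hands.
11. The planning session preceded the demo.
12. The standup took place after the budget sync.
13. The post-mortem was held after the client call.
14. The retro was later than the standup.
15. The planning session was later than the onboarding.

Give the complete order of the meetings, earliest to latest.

the onboarding, the planning session, the demo, the budget sync, the standup, the retro, the kickoff, the client call, the post-mortem, the all-hands

The constraints fix every adjacent pair, so only one ordering works:
the onboarding → the planning session → the demo → the budget sync → the standup → the retro → the kickoff → the client call → the post-mortem → the all-hands.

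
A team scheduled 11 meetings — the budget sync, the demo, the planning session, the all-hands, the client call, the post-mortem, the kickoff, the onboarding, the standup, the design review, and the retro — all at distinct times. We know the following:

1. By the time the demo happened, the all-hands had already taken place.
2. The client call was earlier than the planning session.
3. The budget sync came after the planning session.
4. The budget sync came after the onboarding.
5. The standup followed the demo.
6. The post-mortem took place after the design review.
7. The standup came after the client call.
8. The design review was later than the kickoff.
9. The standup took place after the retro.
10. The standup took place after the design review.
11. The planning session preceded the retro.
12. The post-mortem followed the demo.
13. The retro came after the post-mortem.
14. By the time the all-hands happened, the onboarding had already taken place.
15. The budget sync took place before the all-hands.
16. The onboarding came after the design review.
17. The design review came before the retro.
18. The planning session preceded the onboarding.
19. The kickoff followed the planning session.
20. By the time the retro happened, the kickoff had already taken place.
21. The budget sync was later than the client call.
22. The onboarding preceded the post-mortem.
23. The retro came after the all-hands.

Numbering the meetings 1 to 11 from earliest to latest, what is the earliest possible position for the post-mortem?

9

The all-hands, the budget sync, the client call, the demo, the design review, the kickoff, the onboarding, and the planning session must all come before the post-mortem — 8 forced predecessors.
Nothing else is forced ahead of the post-mortem, so its earliest slot is position 8 + 1 = 9.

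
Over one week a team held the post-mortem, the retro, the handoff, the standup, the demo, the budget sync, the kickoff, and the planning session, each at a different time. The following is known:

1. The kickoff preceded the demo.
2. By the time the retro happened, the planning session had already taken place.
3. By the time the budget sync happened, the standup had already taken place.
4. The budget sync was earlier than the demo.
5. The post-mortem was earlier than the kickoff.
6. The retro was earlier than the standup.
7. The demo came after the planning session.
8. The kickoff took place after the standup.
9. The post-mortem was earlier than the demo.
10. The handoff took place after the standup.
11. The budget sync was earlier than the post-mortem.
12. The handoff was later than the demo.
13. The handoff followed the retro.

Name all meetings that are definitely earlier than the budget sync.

the planning session, the retro, the standup

Directly stated before the budget sync: the standup.
The planning session reaches the budget sync via the planning session → the retro → the standup → the budget sync.
The retro reaches the budget sync via the retro → the standup → the budget sync.
No chain forces the post-mortem (or any of the others) ahead of the budget sync.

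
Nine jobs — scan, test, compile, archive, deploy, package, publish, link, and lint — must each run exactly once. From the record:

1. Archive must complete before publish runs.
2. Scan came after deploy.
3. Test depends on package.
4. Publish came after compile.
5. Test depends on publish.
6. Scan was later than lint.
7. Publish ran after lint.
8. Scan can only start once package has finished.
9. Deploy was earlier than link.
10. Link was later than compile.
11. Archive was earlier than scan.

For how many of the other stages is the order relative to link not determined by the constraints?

6

Forced before link: compile and deploy.
That leaves archive, lint, package, publish, scan, and test with no forced order relative to link — 6.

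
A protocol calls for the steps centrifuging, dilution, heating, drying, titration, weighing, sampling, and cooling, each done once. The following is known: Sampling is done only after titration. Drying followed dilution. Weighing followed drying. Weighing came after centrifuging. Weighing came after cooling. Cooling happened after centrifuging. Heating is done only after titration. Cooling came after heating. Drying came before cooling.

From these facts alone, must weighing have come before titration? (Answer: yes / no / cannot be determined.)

Tracing the constraints gives titration → heating → cooling → weighing, so titration must come before weighing.
That means weighing cannot be before titration.

no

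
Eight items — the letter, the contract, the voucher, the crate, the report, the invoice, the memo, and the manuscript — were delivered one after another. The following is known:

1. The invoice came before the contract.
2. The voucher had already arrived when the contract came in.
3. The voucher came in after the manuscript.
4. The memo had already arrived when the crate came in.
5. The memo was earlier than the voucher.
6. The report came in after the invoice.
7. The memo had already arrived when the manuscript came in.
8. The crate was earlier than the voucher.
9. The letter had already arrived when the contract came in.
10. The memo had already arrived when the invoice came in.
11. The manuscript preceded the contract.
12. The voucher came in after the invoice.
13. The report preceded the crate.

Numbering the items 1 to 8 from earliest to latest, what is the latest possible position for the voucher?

7

The voucher must come before the contract — 1 item forced after it.
Everything else can be placed before the voucher in some valid order, so the voucher can sit as late as position 8 − 1 = 7.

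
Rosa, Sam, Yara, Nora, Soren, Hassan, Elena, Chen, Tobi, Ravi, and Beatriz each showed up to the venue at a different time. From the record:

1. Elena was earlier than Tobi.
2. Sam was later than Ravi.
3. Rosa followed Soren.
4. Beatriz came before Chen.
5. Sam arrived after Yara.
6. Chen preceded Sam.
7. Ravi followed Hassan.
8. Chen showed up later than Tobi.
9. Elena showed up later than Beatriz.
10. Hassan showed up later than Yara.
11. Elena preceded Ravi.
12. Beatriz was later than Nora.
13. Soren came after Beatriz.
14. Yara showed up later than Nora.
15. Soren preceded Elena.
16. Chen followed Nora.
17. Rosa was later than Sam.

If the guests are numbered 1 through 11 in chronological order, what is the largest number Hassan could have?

8

Hassan must come before Ravi, Rosa, and Sam — 3 guests forced after them.
Everything else can be placed before Hassan in some valid order, so Hassan can sit as late as position 11 − 3 = 8.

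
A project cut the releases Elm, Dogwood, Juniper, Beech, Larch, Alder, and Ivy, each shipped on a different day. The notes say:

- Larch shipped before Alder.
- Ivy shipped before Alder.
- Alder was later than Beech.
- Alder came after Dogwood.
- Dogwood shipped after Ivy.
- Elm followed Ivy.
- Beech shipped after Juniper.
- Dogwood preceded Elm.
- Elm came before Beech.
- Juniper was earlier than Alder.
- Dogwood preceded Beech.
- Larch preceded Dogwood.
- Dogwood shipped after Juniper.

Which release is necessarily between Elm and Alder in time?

Tracing the constraints gives Elm → Beech → Alder, so Beech sits after Elm and before Alder.
No other release is forced both after Elm and before Alder.

Beech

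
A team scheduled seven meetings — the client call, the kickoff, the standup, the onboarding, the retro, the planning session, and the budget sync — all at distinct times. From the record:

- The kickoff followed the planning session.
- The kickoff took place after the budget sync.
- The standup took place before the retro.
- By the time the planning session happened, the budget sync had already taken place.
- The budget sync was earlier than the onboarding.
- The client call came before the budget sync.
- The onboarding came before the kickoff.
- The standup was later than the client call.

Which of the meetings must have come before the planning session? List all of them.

Directly stated before the planning session: the budget sync.
The client call reaches the planning session via the client call → the budget sync → the planning session.
No chain forces the standup (or any of the others) ahead of the planning session.

the budget sync, the client call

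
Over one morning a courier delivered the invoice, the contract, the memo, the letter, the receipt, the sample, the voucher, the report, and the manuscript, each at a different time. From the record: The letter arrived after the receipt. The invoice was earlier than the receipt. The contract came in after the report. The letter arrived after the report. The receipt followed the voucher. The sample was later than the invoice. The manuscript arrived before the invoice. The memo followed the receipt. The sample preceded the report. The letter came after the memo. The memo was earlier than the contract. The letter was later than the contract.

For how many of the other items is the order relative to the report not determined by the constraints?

Forced before the report: the invoice, the manuscript, and the sample; forced after the report: the contract and the letter.
That leaves the memo, the receipt, and the voucher with no forced order relative to the report — 3.

3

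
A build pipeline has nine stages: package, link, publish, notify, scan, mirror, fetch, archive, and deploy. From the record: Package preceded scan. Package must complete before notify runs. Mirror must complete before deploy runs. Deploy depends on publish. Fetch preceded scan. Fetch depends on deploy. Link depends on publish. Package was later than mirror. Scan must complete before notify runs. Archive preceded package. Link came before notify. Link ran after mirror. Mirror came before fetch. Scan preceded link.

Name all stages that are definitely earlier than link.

Directly stated before link: mirror, publish, and scan.
Archive reaches link via archive → package → scan → link.
Deploy reaches link via deploy → fetch → scan → link.
Fetch reaches link via fetch → scan → link.
Likewise package reaches link by chaining the stated constraints.
No chain forces notify ahead of link.

archive, deploy, fetch, mirror, package, publish, scan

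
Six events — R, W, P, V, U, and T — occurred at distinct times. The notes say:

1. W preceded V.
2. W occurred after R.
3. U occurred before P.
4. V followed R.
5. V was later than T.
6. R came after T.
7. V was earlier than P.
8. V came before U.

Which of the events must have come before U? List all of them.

Directly stated before U: V.
R reaches U via R → V → U.
T reaches U via T → V → U.
W reaches U via W → V → U.
No chain forces P ahead of U.

R, T, V, W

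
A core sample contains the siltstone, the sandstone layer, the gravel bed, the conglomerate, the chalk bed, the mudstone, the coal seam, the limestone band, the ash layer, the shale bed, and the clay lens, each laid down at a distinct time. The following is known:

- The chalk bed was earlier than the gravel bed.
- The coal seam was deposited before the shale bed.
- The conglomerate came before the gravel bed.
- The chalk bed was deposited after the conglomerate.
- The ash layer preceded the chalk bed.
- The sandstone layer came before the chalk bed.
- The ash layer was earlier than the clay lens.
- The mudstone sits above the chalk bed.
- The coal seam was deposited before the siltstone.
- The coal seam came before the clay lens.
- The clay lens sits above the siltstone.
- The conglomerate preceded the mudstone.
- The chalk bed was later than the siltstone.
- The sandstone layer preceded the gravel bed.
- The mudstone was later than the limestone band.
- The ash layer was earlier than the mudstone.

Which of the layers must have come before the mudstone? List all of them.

Directly stated before the mudstone: the ash layer, the chalk bed, the conglomerate, and the limestone band.
The coal seam reaches the mudstone via the coal seam → the siltstone → the chalk bed → the mudstone.
The sandstone layer reaches the mudstone via the sandstone layer → the chalk bed → the mudstone.
The siltstone reaches the mudstone via the siltstone → the chalk bed → the mudstone.
No chain forces the shale bed (or any of the others) ahead of the mudstone.

the ash layer, the chalk bed, the coal seam, the conglomerate, the limestone band, the sandstone layer, the siltstone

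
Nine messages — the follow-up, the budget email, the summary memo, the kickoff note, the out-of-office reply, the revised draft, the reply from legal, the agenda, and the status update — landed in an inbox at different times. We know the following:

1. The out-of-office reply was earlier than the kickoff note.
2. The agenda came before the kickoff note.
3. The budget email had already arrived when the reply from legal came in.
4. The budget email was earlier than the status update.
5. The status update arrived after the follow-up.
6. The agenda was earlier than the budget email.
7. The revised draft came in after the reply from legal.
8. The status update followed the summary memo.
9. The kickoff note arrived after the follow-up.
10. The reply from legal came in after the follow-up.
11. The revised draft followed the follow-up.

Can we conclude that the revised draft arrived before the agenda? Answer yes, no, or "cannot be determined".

no

Tracing the constraints gives the agenda → the budget email → the reply from legal → the revised draft, so the agenda must come before the revised draft.
That means the revised draft cannot be before the agenda.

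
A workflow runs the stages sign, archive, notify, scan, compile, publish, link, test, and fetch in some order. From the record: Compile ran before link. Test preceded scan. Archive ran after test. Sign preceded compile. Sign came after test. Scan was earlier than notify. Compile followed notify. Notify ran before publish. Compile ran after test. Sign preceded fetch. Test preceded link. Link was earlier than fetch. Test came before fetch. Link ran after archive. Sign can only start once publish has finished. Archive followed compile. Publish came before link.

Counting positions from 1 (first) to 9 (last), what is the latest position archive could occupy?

Archive must come before fetch and link — 2 stages forced after it.
Everything else can be placed before archive in some valid order, so archive can sit as late as position 9 − 2 = 7.

7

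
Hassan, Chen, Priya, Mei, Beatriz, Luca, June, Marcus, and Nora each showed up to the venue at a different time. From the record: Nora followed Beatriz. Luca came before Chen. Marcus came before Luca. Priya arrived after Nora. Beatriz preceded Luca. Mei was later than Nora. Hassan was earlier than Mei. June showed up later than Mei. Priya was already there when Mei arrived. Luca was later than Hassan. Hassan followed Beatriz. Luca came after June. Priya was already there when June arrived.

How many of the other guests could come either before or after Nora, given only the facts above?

2

Forced before Nora: Beatriz; forced after Nora: Chen, June, Luca, Mei, and Priya.
That leaves Hassan and Marcus with no forced order relative to Nora — 2.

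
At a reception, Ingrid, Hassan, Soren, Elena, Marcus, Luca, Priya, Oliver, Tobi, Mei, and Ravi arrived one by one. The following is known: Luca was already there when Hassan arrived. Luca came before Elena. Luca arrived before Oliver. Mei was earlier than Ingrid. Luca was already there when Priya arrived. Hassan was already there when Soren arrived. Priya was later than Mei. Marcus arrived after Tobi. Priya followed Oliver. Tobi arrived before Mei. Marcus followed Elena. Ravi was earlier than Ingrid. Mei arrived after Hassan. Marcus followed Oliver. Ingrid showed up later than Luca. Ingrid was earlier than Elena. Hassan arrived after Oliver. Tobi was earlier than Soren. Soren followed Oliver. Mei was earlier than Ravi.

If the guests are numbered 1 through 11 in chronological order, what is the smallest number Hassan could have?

Luca and Oliver must both come before Hassan — 2 forced predecessors.
Nothing else is forced ahead of Hassan, so their earliest slot is position 2 + 1 = 3.

3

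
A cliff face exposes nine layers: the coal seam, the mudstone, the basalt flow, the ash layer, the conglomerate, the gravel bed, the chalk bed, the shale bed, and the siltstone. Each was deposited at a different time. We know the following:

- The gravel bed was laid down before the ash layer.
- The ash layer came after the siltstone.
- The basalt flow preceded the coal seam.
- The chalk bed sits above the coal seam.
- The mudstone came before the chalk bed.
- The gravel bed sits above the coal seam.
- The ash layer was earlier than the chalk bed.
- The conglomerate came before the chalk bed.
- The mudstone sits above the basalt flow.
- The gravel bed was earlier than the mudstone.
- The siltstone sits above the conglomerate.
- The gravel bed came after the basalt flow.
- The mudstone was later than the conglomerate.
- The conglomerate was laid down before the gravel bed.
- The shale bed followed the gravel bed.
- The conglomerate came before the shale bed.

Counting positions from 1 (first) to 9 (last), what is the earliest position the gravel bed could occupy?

The basalt flow, the coal seam, and the conglomerate must all come before the gravel bed — 3 forced predecessors.
Nothing else is forced ahead of the gravel bed, so its earliest slot is position 3 + 1 = 4.

4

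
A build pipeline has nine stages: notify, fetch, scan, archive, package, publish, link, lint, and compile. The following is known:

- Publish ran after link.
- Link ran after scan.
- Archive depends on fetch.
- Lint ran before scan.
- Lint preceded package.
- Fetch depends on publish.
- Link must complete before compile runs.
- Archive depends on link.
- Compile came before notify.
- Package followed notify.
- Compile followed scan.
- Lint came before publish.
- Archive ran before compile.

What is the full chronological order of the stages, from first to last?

lint, scan, link, publish, fetch, archive, compile, notify, package

The constraints fix every adjacent pair, so only one ordering works:
lint → scan → link → publish → fetch → archive → compile → notify → package.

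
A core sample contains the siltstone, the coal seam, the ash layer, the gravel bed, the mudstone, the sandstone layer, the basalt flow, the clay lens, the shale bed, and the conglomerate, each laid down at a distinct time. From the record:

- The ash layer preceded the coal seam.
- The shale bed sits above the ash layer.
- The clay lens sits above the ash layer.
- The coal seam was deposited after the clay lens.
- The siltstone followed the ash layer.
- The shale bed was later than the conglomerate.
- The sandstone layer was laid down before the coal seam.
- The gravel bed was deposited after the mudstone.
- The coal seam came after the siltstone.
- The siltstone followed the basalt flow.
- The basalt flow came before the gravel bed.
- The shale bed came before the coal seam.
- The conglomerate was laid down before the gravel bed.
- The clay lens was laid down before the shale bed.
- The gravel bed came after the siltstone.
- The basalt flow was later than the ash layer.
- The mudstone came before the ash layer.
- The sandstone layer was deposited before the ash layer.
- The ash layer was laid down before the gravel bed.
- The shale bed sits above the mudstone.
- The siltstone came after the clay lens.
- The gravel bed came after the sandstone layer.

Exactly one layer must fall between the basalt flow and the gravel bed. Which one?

the siltstone

Tracing the constraints gives the basalt flow → the siltstone → the gravel bed, so the siltstone sits after the basalt flow and before the gravel bed.
No other layer is forced both after the basalt flow and before the gravel bed.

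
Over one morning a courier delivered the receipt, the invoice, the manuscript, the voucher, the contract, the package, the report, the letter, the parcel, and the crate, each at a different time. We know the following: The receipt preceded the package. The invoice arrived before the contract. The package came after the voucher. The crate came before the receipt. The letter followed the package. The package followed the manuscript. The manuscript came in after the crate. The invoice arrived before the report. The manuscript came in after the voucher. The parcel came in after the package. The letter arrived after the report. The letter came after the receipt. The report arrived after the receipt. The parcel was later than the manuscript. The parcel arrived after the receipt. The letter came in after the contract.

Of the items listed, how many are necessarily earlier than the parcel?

5

Directly stated before the parcel: the manuscript, the package, and the receipt.
The crate reaches the parcel via the crate → the manuscript → the parcel.
The voucher reaches the parcel via the voucher → the manuscript → the parcel.
No chain forces the letter (or any of the others) ahead of the parcel.
That's the crate, the manuscript, the package, the receipt, and the voucher — 5 in all.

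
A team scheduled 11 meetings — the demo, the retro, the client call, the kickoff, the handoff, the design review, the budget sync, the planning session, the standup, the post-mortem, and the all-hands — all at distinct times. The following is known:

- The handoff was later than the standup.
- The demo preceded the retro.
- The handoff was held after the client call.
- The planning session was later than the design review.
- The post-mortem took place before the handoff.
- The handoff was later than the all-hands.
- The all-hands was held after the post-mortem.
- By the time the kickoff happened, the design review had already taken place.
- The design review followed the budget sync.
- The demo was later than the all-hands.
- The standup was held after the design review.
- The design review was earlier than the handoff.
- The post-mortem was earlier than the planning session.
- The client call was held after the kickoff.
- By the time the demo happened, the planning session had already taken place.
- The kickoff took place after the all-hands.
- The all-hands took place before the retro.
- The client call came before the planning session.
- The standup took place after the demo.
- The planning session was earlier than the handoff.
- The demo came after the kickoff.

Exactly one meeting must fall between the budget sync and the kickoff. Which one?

Tracing the constraints gives the budget sync → the design review → the kickoff, so the design review sits after the budget sync and before the kickoff.
No other meeting is forced both after the budget sync and before the kickoff.

the design review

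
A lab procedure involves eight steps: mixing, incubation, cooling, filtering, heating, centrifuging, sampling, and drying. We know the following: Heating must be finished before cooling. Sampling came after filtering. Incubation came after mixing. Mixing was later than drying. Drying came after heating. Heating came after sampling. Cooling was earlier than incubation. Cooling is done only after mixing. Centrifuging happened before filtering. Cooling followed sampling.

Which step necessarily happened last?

incubation

Every other step has a chain of constraints placing it before incubation, so incubation is last.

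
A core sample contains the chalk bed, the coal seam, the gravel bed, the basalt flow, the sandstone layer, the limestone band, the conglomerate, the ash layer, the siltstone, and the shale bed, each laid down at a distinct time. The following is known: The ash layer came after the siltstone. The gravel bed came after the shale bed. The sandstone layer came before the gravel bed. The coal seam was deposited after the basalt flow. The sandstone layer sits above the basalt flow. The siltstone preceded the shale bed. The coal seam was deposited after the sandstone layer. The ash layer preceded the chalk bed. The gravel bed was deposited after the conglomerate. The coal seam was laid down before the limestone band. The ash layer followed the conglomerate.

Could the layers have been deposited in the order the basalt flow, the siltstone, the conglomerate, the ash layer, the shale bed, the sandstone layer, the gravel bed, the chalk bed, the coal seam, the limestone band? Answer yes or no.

yes

Check each stated constraint against the proposed order — e.g. the basalt flow is ahead of the sandstone layer; the basalt flow is ahead of the coal seam. Every pair is in the required order; nothing is violated.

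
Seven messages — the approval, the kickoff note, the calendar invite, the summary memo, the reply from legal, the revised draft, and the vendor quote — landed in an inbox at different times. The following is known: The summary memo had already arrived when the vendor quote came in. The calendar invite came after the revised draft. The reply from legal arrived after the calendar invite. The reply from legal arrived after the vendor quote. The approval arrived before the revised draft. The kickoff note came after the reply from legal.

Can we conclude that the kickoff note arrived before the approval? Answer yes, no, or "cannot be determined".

Tracing the constraints gives the approval → the revised draft → the calendar invite → the reply from legal → the kickoff note, so the approval must come before the kickoff note.
That means the kickoff note cannot be before the approval.

no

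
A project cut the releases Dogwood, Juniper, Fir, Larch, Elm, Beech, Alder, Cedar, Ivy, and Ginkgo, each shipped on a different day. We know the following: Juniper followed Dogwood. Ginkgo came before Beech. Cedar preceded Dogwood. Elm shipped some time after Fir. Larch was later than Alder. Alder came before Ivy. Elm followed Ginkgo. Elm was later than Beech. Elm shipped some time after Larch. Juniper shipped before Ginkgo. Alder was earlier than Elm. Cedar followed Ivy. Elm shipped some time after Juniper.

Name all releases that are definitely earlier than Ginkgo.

Alder, Cedar, Dogwood, Ivy, Juniper

Directly stated before Ginkgo: Juniper.
Alder reaches Ginkgo via Alder → Ivy → Cedar → Dogwood → Juniper → Ginkgo.
Cedar reaches Ginkgo via Cedar → Dogwood → Juniper → Ginkgo.
Dogwood reaches Ginkgo via Dogwood → Juniper → Ginkgo.
Likewise Ivy reaches Ginkgo by chaining the stated constraints.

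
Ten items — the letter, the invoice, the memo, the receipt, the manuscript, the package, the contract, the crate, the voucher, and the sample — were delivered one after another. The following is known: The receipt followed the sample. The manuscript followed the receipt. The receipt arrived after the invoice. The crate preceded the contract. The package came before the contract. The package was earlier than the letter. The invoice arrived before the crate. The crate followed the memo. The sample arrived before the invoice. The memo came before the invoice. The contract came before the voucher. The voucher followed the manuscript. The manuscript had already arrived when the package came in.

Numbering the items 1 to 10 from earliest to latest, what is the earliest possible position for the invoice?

The memo and the sample must both come before the invoice — 2 forced predecessors.
Nothing else is forced ahead of the invoice, so its earliest slot is position 2 + 1 = 3.

3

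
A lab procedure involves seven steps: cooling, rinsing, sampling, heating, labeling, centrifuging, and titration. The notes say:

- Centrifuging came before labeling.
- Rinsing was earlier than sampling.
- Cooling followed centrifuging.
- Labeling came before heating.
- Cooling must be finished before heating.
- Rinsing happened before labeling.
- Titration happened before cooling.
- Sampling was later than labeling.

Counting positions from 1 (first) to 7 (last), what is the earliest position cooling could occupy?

Centrifuging and titration must both come before cooling — 2 forced predecessors.
Nothing else is forced ahead of cooling, so its earliest slot is position 2 + 1 = 3.

3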